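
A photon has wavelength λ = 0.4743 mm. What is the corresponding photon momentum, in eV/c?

In SI units: λ = 0.4743 mm = 4.743 × 10^-4 m.
Since p = h/λ for a photon, p = 1.397 × 10^-30 kg·m/s.
Converting to eV/c: p = 0.002614 eV/c ≈ 2.61 × 10^-3 eV/c.

2.61 × 10^-3 eV/c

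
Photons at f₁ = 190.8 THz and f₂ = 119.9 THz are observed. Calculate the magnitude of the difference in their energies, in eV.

Using E = hf: E₁ = 1.2643 × 10^-19 J, E₂ = 7.9447 × 10^-20 J.
|ΔE| = |1.2643 × 10^-19 − 7.9447 × 10^-20| = 4.70 × 10^-20 J = 0.293 eV.

0.293 eV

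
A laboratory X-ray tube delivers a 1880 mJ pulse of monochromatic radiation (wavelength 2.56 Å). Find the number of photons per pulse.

Per-photon energy: E = 7.760 × 10^-16 J (from wavelength = 2.56 Å).
N = E_total / E_photon = 1.88 J / 7.760 × 10^-16 J = 2.42 × 10^15.

2.42 × 10^15 photons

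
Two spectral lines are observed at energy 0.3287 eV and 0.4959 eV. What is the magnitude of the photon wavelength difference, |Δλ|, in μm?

Using λ = hc/E: λ₁ = 3.7720e-6 m, λ₂ = 2.5002e-6 m.
|Δλ| = |3.7720e-6 − 2.5002e-6| = 1.27e-6 m = 1.27 μm.

1.27 μm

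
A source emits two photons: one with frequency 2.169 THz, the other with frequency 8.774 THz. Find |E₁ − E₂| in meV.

Using E = hf: E₁ = 1.4372e-21 J, E₂ = 5.8137e-21 J.
|ΔE| = |1.4372e-21 − 5.8137e-21| = 4.38e-21 J = 27.3 meV.

27.3 meV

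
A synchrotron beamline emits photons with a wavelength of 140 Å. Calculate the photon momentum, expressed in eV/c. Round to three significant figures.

Take h = 6.62607015 × 10^-34 J·s, c = 2.99792458 × 10^8 m/s, 1 eV = 1.602176634 × 10^-19 J.
First convert: λ = 140 Å = 1.4 × 10^-8 m.
Apply p = h/λ: p = 4.733 × 10^-26 kg·m/s.
Converting to eV/c: p = 88.56 eV/c ≈ 88.6 eV/c.

88.6 eV/c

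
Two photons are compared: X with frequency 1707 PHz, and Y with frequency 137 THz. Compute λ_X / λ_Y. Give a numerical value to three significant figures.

λ_X = 1.756 × 10^-10 m (from frequency = 1707 PHz, via λ = c/f).
λ_Y = 2.188 × 10^-6 m (from frequency = 137 THz, via λ = c/f).
Ratio = 1.756 × 10^-10 / 2.188 × 10^-6 = 8.03 × 10^-5.

8.03 × 10^-5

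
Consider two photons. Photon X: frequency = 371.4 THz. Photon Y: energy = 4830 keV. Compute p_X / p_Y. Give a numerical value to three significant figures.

p_X = 8.209 × 10^-28 kg·m/s (from frequency = 371.4 THz, via p = hf/c).
p_Y = 2.581 × 10^-21 kg·m/s (from energy = 4830 keV, via p = E/c).
Ratio = 8.209 × 10^-28 / 2.581 × 10^-21 = 3.18 × 10^-7.

3.18 × 10^-7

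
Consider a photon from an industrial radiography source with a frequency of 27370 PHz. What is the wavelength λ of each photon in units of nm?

0.0110 nm

(c = 2.99792458e8 m/s.)
Convert to SI: f = 27370 PHz = 2.737e19 Hz.
Apply λ = c/f: λ = 1.095e-11 m.
Converting to nm: λ = 0.01095 nm ≈ 0.0110 nm.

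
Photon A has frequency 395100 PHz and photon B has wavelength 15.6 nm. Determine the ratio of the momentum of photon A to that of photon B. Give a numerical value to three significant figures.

p_A = 8.733 × 10^-22 kg·m/s (from frequency = 395100 PHz, via p = hf/c).
p_B = 4.247 × 10^-26 kg·m/s (from wavelength = 15.6 nm, via p = h/λ).
Ratio = 8.733 × 10^-22 / 4.247 × 10^-26 = 2.06 × 10^4.

2.06 × 10^4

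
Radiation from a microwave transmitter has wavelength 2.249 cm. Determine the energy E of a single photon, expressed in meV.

0.0551 meV

(h = 6.62607015 × 10^-34 J·s, c = 2.99792458 × 10^8 m/s, 1 eV = 1.602176634 × 10^-19 J.)
Convert to SI: λ = 2.249 cm = 0.02249 m.
For a photon E = hc/λ, so E = 8.833 × 10^-24 J.
Converting to meV: E = 0.05513 meV ≈ 0.0551 meV.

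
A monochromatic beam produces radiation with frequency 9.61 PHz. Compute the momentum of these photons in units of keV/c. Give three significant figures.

Take h = 6.62607015e-34 J·s, c = 2.99792458e8 m/s, 1 eV = 1.602176634e-19 J.
In SI units: f = 9.61 PHz = 9.61e15 Hz.
Since p = hf/c for a photon, p = 2.124e-26 kg·m/s.
Converting to keV/c: p = 0.03974 keV/c ≈ 0.0397 keV/c.

0.0397 keV/c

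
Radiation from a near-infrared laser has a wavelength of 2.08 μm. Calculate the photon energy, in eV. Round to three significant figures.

Take h = 6.62607015e-34 J·s, c = 2.99792458e8 m/s, 1 eV = 1.602176634e-19 J.
In SI units: λ = 2.08 μm = 2.08e-6 m.
Since E = hc/λ for a photon, E = 9.550e-20 J.
Converting to eV: E = 0.5961 eV ≈ 0.596 eV.

0.596 eV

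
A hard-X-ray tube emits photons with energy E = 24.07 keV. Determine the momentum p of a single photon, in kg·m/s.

Convert to SI: E = 24.07 keV = 3.8564e-15 J.
Apply p = E/c: p = 1.286e-23 kg·m/s.
So p ≈ 1.29e-23 kg·m/s.

1.29e-23 kg·m/s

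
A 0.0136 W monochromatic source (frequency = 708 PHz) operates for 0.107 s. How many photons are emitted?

3.10e12 photons

Total energy: E_total = P·t = 0.0136 × 0.107 = 0.001455 J.
Per-photon energy: E = 4.691e-16 J.
N = E_total / E_photon = 3.10e12.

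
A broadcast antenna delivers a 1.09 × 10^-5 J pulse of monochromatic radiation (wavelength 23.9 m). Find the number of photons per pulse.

1.31 × 10^21 photons

Per-photon energy: E = 8.311 × 10^-27 J (from wavelength = 23.9 m).
N = E_total / E_photon = 1.09 × 10^-5 J / 8.311 × 10^-27 J = 1.31 × 10^21.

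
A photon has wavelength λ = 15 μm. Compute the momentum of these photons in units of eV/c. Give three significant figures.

Use h = 6.62607015·10^-34 J·s, c = 2.99792458·10^8 m/s, 1 eV = 1.602176634·10^-19 J.
Convert to SI: λ = 15 μm = 1.5·10^-5 m.
The photon relation is p = h/λ, giving p = 4.417·10^-29 kg·m/s.
Converting to eV/c: p = 0.08266 eV/c ≈ 0.0827 eV/c.

0.0827 eV/c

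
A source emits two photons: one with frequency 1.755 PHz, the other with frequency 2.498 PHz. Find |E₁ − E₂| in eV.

Using E = hf: E₁ = 1.1629 × 10^-18 J, E₂ = 1.6552 × 10^-18 J.
|ΔE| = |1.1629 × 10^-18 − 1.6552 × 10^-18| = 4.92 × 10^-19 J = 3.07 eV.

3.07 eV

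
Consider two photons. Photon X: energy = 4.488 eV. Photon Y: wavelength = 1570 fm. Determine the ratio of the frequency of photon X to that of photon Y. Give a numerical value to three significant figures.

5.68 × 10^-6

f_X = 1.085 × 10^15 Hz (from energy = 4.488 eV, via f = E/h).
f_Y = 1.910 × 10^20 Hz (from wavelength = 1570 fm, via f = c/λ).
Ratio = 1.085 × 10^15 / 1.910 × 10^20 = 5.68 × 10^-6.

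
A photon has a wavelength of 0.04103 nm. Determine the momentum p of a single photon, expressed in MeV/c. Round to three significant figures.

Take h = 6.62607015e-34 J·s, c = 2.99792458e8 m/s, 1 eV = 1.602176634e-19 J.
In SI units: λ = 0.04103 nm = 4.103e-11 m.
Since p = h/λ for a photon, p = 1.615e-23 kg·m/s.
Converting to MeV/c: p = 0.03022 MeV/c ≈ 0.0302 MeV/c.

0.0302 MeV/c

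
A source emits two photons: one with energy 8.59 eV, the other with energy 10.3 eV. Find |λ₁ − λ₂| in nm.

Using λ = hc/E: λ₁ = 1.443·10^-7 m, λ₂ = 1.204·10^-7 m.
|Δλ| = |1.443·10^-7 − 1.204·10^-7| = 2.40·10^-8 m = 24.0 nm.

24.0 nm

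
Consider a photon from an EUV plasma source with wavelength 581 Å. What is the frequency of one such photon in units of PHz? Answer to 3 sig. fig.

5.16 PHz

Use c = 2.99792458e8 m/s.
In SI units: λ = 581 Å = 5.81e-8 m.
The photon relation is f = c/λ, giving f = 5.160e15 Hz.
Converting to PHz: f = 5.160 PHz ≈ 5.16 PHz.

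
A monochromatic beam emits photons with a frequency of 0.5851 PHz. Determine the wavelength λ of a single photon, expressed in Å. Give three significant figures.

5120 Å

Take c = 2.99792458e8 m/s.
Convert to SI: f = 0.5851 PHz = 5.851e14 Hz.
Since λ = c/f for a photon, λ = 5.124e-7 m.
Converting to Å: λ = 5124 Å ≈ 5120 Å.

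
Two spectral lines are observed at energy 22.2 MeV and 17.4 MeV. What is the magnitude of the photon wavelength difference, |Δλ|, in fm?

Using λ = hc/E: λ₁ = 5.585·10^-14 m, λ₂ = 7.126·10^-14 m.
|Δλ| = |5.585·10^-14 − 7.126·10^-14| = 1.54·10^-14 m = 15.4 fm.

15.4 fm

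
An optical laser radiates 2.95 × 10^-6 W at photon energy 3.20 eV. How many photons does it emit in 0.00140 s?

8.06 × 10^9 photons

Total energy: E_total = P·t = 2.95 × 10^-6 × 0.00140 = 4.130 × 10^-9 J.
Per-photon energy: E = 5.127 × 10^-19 J.
N = E_total / E_photon = 8.06 × 10^9.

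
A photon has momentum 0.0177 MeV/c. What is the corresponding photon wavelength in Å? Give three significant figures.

0.700 Å

(h = 6.62607015 × 10^-34 J·s, c = 2.99792458 × 10^8 m/s, 1 eV = 1.602176634 × 10^-19 J.)
In SI units: p = 0.0177 MeV/c = 9.4594 × 10^-24 kg·m/s.
For a photon λ = h/p, so λ = 7.005 × 10^-11 m.
Converting to Å: λ = 0.7005 Å ≈ 0.700 Å.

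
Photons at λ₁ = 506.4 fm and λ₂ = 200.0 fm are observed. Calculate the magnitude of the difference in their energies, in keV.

3750 keV

Using E = hc/λ: E₁ = 3.9227e-13 J, E₂ = 9.9322e-13 J.
|ΔE| = |3.9227e-13 − 9.9322e-13| = 6.01e-13 J = 3750 keV.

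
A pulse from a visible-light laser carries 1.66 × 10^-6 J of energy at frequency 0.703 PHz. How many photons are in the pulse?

3.56 × 10^12 photons

Per-photon energy: E = 4.658 × 10^-19 J (from frequency = 0.703 PHz).
N = E_total / E_photon = 1.66 × 10^-6 J / 4.658 × 10^-19 J = 3.56 × 10^12.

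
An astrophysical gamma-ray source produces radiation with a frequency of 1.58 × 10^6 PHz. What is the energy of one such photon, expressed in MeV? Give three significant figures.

6.53 MeV

Use h = 6.62607015 × 10^-34 J·s, 1 eV = 1.602176634 × 10^-19 J.
First convert: f = 1.58 × 10^6 PHz = 1.58 × 10^21 Hz.
For a photon E = hf, so E = 1.047 × 10^-12 J.
Converting to MeV: E = 6.534 MeV ≈ 6.53 MeV.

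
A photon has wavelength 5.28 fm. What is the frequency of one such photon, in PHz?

Take c = 2.99792458e8 m/s.
In SI units: λ = 5.28 fm = 5.28e-15 m.
The photon relation is f = c/λ, giving f = 5.678e22 Hz.
Converting to PHz: f = 5.678e7 PHz ≈ 5.68e7 PHz.

5.68e7 PHz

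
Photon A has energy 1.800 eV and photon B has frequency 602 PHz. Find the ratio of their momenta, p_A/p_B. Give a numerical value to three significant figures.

p_A = 9.620e-28 kg·m/s (from energy = 1.800 eV, via p = E/c).
p_B = 1.331e-24 kg·m/s (from frequency = 602 PHz, via p = hf/c).
Ratio = 9.620e-28 / 1.331e-24 = 7.23e-4.

7.23e-4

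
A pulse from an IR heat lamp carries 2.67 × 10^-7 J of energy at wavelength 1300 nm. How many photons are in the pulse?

Per-photon energy: E = 1.528 × 10^-19 J (from wavelength = 1300 nm).
N = E_total / E_photon = 2.67 × 10^-7 J / 1.528 × 10^-19 J = 1.75 × 10^12.

1.75 × 10^12 photons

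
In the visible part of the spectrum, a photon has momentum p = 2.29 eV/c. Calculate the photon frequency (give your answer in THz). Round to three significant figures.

In SI units: p = 2.29 eV/c = 1.2238 × 10^-27 kg·m/s.
Since f = pc/h for a photon, f = 5.537 × 10^14 Hz.
Converting to THz: f = 553.7 THz ≈ 554 THz.

554 THz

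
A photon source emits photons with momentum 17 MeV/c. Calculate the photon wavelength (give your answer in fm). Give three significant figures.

72.9 fm

(h = 6.62607015 × 10^-34 J·s, c = 2.99792458 × 10^8 m/s, 1 eV = 1.602176634 × 10^-19 J.)
First convert: p = 17 MeV/c = 9.0853 × 10^-21 kg·m/s.
The photon relation is λ = h/p, giving λ = 7.293 × 10^-14 m.
Converting to fm: λ = 72.93 fm ≈ 72.9 fm.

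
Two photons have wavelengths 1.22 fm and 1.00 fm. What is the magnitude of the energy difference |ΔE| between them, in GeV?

0.224 GeV

Using E = hc/λ: E₁ = 1.628 × 10^-10 J, E₂ = 1.986 × 10^-10 J.
|ΔE| = |1.628 × 10^-10 − 1.986 × 10^-10| = 3.58 × 10^-11 J = 0.224 GeV.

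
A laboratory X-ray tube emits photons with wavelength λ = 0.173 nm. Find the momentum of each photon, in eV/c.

Use h = 6.62607015e-34 J·s, c = 2.99792458e8 m/s, 1 eV = 1.602176634e-19 J.
Convert to SI: λ = 0.173 nm = 1.73e-10 m.
Apply p = h/λ: p = 3.830e-24 kg·m/s.
Converting to eV/c: p = 7167 eV/c ≈ 7170 eV/c.

7170 eV/c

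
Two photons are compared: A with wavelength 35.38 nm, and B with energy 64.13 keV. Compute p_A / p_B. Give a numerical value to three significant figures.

p_A = 1.873 × 10^-26 kg·m/s (from wavelength = 35.38 nm, via p = h/λ).
p_B = 3.427 × 10^-23 kg·m/s (from energy = 64.13 keV, via p = E/c).
Ratio = 1.873 × 10^-26 / 3.427 × 10^-23 = 5.46 × 10^-4.

5.46 × 10^-4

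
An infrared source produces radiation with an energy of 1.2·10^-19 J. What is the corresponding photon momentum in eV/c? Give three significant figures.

0.749 eV/c

Use c = 2.99792458·10^8 m/s, 1 eV = 1.602176634·10^-19 J.
Apply p = E/c: p = 4.003·10^-28 kg·m/s.
Converting to eV/c: p = 0.7490 eV/c ≈ 0.749 eV/c.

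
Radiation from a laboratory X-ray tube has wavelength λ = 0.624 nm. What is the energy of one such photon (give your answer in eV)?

1990 eV

(h = 6.62607015·10^-34 J·s, c = 2.99792458·10^8 m/s, 1 eV = 1.602176634·10^-19 J.)
First convert: λ = 0.624 nm = 6.24·10^-10 m.
Since E = hc/λ for a photon, E = 3.183·10^-16 J.
Converting to eV: E = 1987 eV ≈ 1990 eV.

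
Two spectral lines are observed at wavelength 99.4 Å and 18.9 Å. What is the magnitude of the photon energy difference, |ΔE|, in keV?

Using E = hc/λ: E₁ = 1.998 × 10^-17 J, E₂ = 1.051 × 10^-16 J.
|ΔE| = |1.998 × 10^-17 − 1.051 × 10^-16| = 8.51 × 10^-17 J = 0.531 keV.

0.531 keV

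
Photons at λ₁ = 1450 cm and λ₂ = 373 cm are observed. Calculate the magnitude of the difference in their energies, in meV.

2.47e-4 meV

Using E = hc/λ: E₁ = 1.370e-26 J, E₂ = 5.326e-26 J.
|ΔE| = |1.370e-26 − 5.326e-26| = 3.96e-26 J = 2.47e-4 meV.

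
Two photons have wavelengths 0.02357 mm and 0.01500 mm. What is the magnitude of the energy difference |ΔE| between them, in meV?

30.1 meV

Using E = hc/λ: E₁ = 8.4279 × 10^-21 J, E₂ = 1.3243 × 10^-20 J.
|ΔE| = |8.4279 × 10^-21 − 1.3243 × 10^-20| = 4.82 × 10^-21 J = 30.1 meV.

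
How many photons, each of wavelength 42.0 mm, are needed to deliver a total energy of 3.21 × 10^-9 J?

Per-photon energy: E = 4.730 × 10^-24 J (from wavelength = 42.0 mm).
N = E_total / E_photon = 3.21 × 10^-9 J / 4.730 × 10^-24 J = 6.79 × 10^14.

6.79 × 10^14 photons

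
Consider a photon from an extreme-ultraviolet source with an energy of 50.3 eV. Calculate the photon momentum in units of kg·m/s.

2.69 × 10^-26 kg·m/s

Convert to SI: E = 50.3 eV = 8.0589 × 10^-18 J.
Since p = E/c for a photon, p = 2.688 × 10^-26 kg·m/s.
So p ≈ 2.69 × 10^-26 kg·m/s.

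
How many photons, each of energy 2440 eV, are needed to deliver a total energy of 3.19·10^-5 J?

Per-photon energy: E = 3.909·10^-16 J (from energy = 2440 eV).
N = E_total / E_photon = 3.19·10^-5 J / 3.909·10^-16 J = 8.16·10^10.

8.16·10^10 photons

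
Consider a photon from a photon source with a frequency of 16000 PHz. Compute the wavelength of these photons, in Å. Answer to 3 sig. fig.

0.187 Å

Convert to SI: f = 16000 PHz = 1.60e19 Hz.
For a photon λ = c/f, so λ = 1.874e-11 m.
Converting to Å: λ = 0.1874 Å ≈ 0.187 Å.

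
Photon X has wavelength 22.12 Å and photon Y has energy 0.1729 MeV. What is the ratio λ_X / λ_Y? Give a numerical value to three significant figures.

λ_X = 2.212e-9 m (from wavelength = 22.12 Å, via λ given directly).
λ_Y = 7.171e-12 m (from energy = 0.1729 MeV, via λ = hc/E).
Ratio = 2.212e-9 / 7.171e-12 = 308.

308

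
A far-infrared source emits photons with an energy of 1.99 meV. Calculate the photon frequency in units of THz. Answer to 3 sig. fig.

0.481 THz

(h = 6.62607015 × 10^-34 J·s, 1 eV = 1.602176634 × 10^-19 J.)
Convert to SI: E = 1.99 meV = 3.1883 × 10^-22 J.
For a photon f = E/h, so f = 4.812 × 10^11 Hz.
Converting to THz: f = 0.4812 THz ≈ 0.481 THz.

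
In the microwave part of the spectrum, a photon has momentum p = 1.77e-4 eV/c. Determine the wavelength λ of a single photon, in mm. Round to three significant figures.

In SI units: p = 1.77e-4 eV/c = 9.4594e-32 kg·m/s.
The photon relation is λ = h/p, giving λ = 0.007005 m.
Converting to mm: λ = 7.005 mm ≈ 7.00 mm.

7.00 mm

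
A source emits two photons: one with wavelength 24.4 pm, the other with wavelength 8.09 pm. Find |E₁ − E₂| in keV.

102 keV

Using E = hc/λ: E₁ = 8.141 × 10^-15 J, E₂ = 2.455 × 10^-14 J.
|ΔE| = |8.141 × 10^-15 − 2.455 × 10^-14| = 1.64 × 10^-14 J = 102 keV.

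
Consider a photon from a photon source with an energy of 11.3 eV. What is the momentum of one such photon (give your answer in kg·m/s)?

6.04e-27 kg·m/s

Convert to SI: E = 11.3 eV = 1.8105e-18 J.
Since p = E/c for a photon, p = 6.039e-27 kg·m/s.
So p ≈ 6.04e-27 kg·m/s.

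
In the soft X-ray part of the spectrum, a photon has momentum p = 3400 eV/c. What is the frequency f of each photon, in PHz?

822 PHz

Use h = 6.62607015·10^-34 J·s, c = 2.99792458·10^8 m/s, 1 eV = 1.602176634·10^-19 J.
First convert: p = 3400 eV/c = 1.8171·10^-24 kg·m/s.
Since f = pc/h for a photon, f = 8.221·10^17 Hz.
Converting to PHz: f = 822.1 PHz ≈ 822 PHz.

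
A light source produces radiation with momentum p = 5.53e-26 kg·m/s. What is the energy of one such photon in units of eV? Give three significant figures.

103 eV

Take c = 2.99792458e8 m/s, 1 eV = 1.602176634e-19 J.
For a photon E = pc, so E = 1.658e-17 J.
Converting to eV: E = 103.5 eV ≈ 103 eV.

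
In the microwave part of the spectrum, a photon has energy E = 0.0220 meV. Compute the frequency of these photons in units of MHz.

First convert: E = 0.0220 meV = 3.5248e-24 J.
Apply f = E/h: f = 5.320e9 Hz.
Converting to MHz: f = 5320 MHz ≈ 5320 MHz.

5320 MHz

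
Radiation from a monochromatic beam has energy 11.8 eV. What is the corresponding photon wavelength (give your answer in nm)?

First convert: E = 11.8 eV = 1.8906e-18 J.
For a photon λ = hc/E, so λ = 1.051e-7 m.
Converting to nm: λ = 105.1 nm ≈ 105 nm.

105 nm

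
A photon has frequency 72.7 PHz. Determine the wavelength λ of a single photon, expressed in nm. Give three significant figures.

4.12 nm

First convert: f = 72.7 PHz = 7.27 × 10^16 Hz.
Since λ = c/f for a photon, λ = 4.124 × 10^-9 m.
Converting to nm: λ = 4.124 nm ≈ 4.12 nm.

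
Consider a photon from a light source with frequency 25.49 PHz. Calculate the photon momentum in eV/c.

105 eV/c

(h = 6.62607015 × 10^-34 J·s, c = 2.99792458 × 10^8 m/s, 1 eV = 1.602176634 × 10^-19 J.)
In SI units: f = 25.49 PHz = 2.549 × 10^16 Hz.
Since p = hf/c for a photon, p = 5.634 × 10^-26 kg·m/s.
Converting to eV/c: p = 105.4 eV/c ≈ 105 eV/c.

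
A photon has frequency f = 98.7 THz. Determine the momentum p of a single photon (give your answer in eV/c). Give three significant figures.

Take h = 6.62607015 × 10^-34 J·s, c = 2.99792458 × 10^8 m/s, 1 eV = 1.602176634 × 10^-19 J.
In SI units: f = 98.7 THz = 9.87 × 10^13 Hz.
The photon relation is p = hf/c, giving p = 2.181 × 10^-28 kg·m/s.
Converting to eV/c: p = 0.4082 eV/c ≈ 0.408 eV/c.

0.408 eV/c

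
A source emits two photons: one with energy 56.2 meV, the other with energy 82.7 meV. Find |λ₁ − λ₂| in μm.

7.07 μm

Using λ = hc/E: λ₁ = 2.206e-5 m, λ₂ = 1.499e-5 m.
|Δλ| = |2.206e-5 − 1.499e-5| = 7.07e-6 m = 7.07 μm.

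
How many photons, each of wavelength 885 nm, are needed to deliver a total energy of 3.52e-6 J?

Per-photon energy: E = 2.245e-19 J (from wavelength = 885 nm).
N = E_total / E_photon = 3.52e-6 J / 2.245e-19 J = 1.57e13.

1.57e13 photons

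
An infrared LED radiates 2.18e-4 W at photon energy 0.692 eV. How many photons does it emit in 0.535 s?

1.05e15 photons

Total energy: E_total = P·t = 2.18e-4 × 0.535 = 1.166e-4 J.
Per-photon energy: E = 1.109e-19 J.
N = E_total / E_photon = 1.05e15.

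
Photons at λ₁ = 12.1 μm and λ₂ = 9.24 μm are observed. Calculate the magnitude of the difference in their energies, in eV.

Using E = hc/λ: E₁ = 1.642e-20 J, E₂ = 2.150e-20 J.
|ΔE| = |1.642e-20 − 2.150e-20| = 5.08e-21 J = 0.0317 eV.

0.0317 eV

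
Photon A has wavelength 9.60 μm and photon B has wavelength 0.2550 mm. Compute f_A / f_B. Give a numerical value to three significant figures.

f_A = 3.123e13 Hz (from wavelength = 9.60 μm, via f = c/λ).
f_B = 1.176e12 Hz (from wavelength = 0.2550 mm, via f = c/λ).
Ratio = 3.123e13 / 1.176e12 = 26.6.

26.6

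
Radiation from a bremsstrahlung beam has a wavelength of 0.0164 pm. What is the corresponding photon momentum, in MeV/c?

First convert: λ = 0.0164 pm = 1.64e-14 m.
Since p = h/λ for a photon, p = 4.040e-20 kg·m/s.
Converting to MeV/c: p = 75.60 MeV/c ≈ 75.6 MeV/c.

75.6 MeV/c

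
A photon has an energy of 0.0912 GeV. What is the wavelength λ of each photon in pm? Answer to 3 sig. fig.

Convert to SI: E = 0.0912 GeV = 1.4612·10^-11 J.
Apply λ = hc/E: λ = 1.359·10^-14 m.
Converting to pm: λ = 0.01359 pm ≈ 0.0136 pm.

0.0136 pm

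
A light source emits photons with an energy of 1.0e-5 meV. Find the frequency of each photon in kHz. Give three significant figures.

Convert to SI: E = 1.0e-5 meV = 1.6022e-27 J.
The photon relation is f = E/h, giving f = 2.418e6 Hz.
Converting to kHz: f = 2418 kHz ≈ 2420 kHz.

2420 kHz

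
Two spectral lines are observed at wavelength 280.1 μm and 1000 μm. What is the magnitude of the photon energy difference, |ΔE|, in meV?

Using E = hc/λ: E₁ = 7.0919e-22 J, E₂ = 1.9864e-22 J.
|ΔE| = |7.0919e-22 − 1.9864e-22| = 5.11e-22 J = 3.19 meV.

3.19 meV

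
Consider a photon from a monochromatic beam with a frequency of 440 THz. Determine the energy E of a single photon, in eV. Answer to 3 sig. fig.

1.82 eV

(h = 6.62607015 × 10^-34 J·s, 1 eV = 1.602176634 × 10^-19 J.)
Convert to SI: f = 440 THz = 4.4 × 10^14 Hz.
Apply E = hf: E = 2.915 × 10^-19 J.
Converting to eV: E = 1.820 eV ≈ 1.82 eV.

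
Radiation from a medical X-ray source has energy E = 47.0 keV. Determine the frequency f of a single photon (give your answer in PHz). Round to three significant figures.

Take h = 6.62607015·10^-34 J·s, 1 eV = 1.602176634·10^-19 J.
Convert to SI: E = 47.0 keV = 7.5302·10^-15 J.
The photon relation is f = E/h, giving f = 1.136·10^19 Hz.
Converting to PHz: f = 11360 PHz ≈ 1.14·10^4 PHz.

1.14·10^4 PHz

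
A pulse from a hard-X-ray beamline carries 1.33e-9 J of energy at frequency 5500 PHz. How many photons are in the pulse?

3.65e5 photons

Per-photon energy: E = 3.644e-15 J (from frequency = 5500 PHz).
N = E_total / E_photon = 1.33e-9 J / 3.644e-15 J = 3.65e5.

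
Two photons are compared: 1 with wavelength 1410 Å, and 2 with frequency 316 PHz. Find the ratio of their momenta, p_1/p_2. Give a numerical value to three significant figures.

p_1 = 4.699e-27 kg·m/s (from wavelength = 1410 Å, via p = h/λ).
p_2 = 6.984e-25 kg·m/s (from frequency = 316 PHz, via p = hf/c).
Ratio = 4.699e-27 / 6.984e-25 = 6.73e-3.

6.73e-3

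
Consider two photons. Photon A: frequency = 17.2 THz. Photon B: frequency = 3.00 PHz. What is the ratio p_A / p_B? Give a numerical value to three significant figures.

5.73e-3

p_A = 3.802e-29 kg·m/s (from frequency = 17.2 THz, via p = hf/c).
p_B = 6.631e-27 kg·m/s (from frequency = 3.00 PHz, via p = hf/c).
Ratio = 3.802e-29 / 6.631e-27 = 5.73e-3.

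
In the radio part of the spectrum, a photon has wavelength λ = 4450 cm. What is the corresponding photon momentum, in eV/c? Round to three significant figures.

Convert to SI: λ = 4450 cm = 44.5 m.
For a photon p = h/λ, so p = 1.489 × 10^-35 kg·m/s.
Converting to eV/c: p = 2.786 × 10^-8 eV/c ≈ 2.79 × 10^-8 eV/c.

2.79 × 10^-8 eV/c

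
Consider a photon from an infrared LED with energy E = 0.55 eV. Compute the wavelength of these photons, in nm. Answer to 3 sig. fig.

2250 nm

In SI units: E = 0.55 eV = 8.8120 × 10^-20 J.
The photon relation is λ = hc/E, giving λ = 2.254 × 10^-6 m.
Converting to nm: λ = 2254 nm ≈ 2250 nm.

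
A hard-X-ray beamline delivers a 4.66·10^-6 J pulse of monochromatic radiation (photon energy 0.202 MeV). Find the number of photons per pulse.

Per-photon energy: E = 3.236·10^-14 J (from energy = 0.202 MeV).
N = E_total / E_photon = 4.66·10^-6 J / 3.236·10^-14 J = 1.44·10^8.

1.44·10^8 photons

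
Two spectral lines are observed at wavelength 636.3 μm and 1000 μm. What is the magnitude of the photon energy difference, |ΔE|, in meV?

0.709 meV

Using E = hc/λ: E₁ = 3.1219·10^-22 J, E₂ = 1.9864·10^-22 J.
|ΔE| = |3.1219·10^-22 − 1.9864·10^-22| = 1.14·10^-22 J = 0.709 meV.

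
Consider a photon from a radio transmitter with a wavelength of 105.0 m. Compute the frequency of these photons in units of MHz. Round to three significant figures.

The photon relation is f = c/λ, giving f = 2.855 × 10^6 Hz.
Converting to MHz: f = 2.855 MHz ≈ 2.86 MHz.

2.86 MHz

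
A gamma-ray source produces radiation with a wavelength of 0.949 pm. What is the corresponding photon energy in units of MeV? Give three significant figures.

1.31 MeV

(h = 6.62607015e-34 J·s, c = 2.99792458e8 m/s, 1 eV = 1.602176634e-19 J.)
First convert: λ = 0.949 pm = 9.49e-13 m.
The photon relation is E = hc/λ, giving E = 2.093e-13 J.
Converting to MeV: E = 1.306 MeV ≈ 1.31 MeV.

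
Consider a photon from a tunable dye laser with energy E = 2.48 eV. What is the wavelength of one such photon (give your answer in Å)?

5000 Å

Take h = 6.62607015e-34 J·s, c = 2.99792458e8 m/s, 1 eV = 1.602176634e-19 J.
In SI units: E = 2.48 eV = 3.9734e-19 J.
For a photon λ = hc/E, so λ = 4.999e-7 m.
Converting to Å: λ = 4999 Å ≈ 5000 Å.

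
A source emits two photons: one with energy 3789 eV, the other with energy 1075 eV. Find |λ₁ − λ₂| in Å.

8.26 Å

Using λ = hc/E: λ₁ = 3.2722 × 10^-10 m, λ₂ = 1.1533 × 10^-9 m.
|Δλ| = |3.2722 × 10^-10 − 1.1533 × 10^-9| = 8.26 × 10^-10 m = 8.26 Å.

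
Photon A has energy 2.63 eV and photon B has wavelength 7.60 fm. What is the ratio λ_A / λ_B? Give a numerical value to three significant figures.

λ_A = 4.714 × 10^-7 m (from energy = 2.63 eV, via λ = hc/E).
λ_B = 7.600 × 10^-15 m (from wavelength = 7.60 fm, via λ given directly).
Ratio = 4.714 × 10^-7 / 7.600 × 10^-15 = 6.20 × 10^7.

6.20 × 10^7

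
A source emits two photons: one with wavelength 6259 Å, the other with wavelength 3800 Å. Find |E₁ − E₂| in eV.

1.28 eV

Using E = hc/λ: E₁ = 3.1737 × 10^-19 J, E₂ = 5.2275 × 10^-19 J.
|ΔE| = |3.1737 × 10^-19 − 5.2275 × 10^-19| = 2.05 × 10^-19 J = 1.28 eV.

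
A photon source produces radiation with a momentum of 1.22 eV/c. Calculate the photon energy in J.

1.95 × 10^-19 J

Take c = 2.99792458 × 10^8 m/s, 1 eV = 1.602176634 × 10^-19 J.
First convert: p = 1.22 eV/c = 6.5200 × 10^-28 kg·m/s.
Apply E = pc: E = 1.955 × 10^-19 J.
So E ≈ 1.95 × 10^-19 J.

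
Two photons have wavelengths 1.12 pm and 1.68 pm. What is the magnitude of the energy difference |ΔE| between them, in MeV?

0.369 MeV

Using E = hc/λ: E₁ = 1.774 × 10^-13 J, E₂ = 1.182 × 10^-13 J.
|ΔE| = |1.774 × 10^-13 − 1.182 × 10^-13| = 5.91 × 10^-14 J = 0.369 MeV.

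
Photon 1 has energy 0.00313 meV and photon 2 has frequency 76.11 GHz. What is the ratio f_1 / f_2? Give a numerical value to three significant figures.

f_1 = 7.568 × 10^8 Hz (from energy = 0.00313 meV, via f = E/h).
f_2 = 7.611 × 10^10 Hz (from frequency = 76.11 GHz, via f given directly).
Ratio = 7.568 × 10^8 / 7.611 × 10^10 = 9.94 × 10^-3.

9.94 × 10^-3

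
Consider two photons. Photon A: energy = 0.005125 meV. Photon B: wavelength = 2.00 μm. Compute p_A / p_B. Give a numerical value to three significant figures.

8.27e-6

p_A = 2.739e-33 kg·m/s (from energy = 0.005125 meV, via p = E/c).
p_B = 3.313e-28 kg·m/s (from wavelength = 2.00 μm, via p = h/λ).
Ratio = 2.739e-33 / 3.313e-28 = 8.27e-6.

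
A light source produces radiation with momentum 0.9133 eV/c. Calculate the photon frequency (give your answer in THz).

221 THz

Convert to SI: p = 0.9133 eV/c = 4.8809·10^-28 kg·m/s.
The photon relation is f = pc/h, giving f = 2.208·10^14 Hz.
Converting to THz: f = 220.8 THz ≈ 221 THz.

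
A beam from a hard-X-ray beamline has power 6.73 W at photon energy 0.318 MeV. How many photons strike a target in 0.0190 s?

Total energy: E_total = P·t = 6.73 × 0.0190 = 0.1279 J.
Per-photon energy: E = 5.095·10^-14 J.
N = E_total / E_photon = 2.51·10^12.

2.51·10^12 photons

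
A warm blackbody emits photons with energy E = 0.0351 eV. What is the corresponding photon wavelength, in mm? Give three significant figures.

0.0353 mm

Use h = 6.62607015e-34 J·s, c = 2.99792458e8 m/s, 1 eV = 1.602176634e-19 J.
First convert: E = 0.0351 eV = 5.6236e-21 J.
Apply λ = hc/E: λ = 3.532e-5 m.
Converting to mm: λ = 0.03532 mm ≈ 0.0353 mm.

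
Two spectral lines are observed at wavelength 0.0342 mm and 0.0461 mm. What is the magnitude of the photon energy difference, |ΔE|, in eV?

9.36·10^-3 eV

Using E = hc/λ: E₁ = 5.808·10^-21 J, E₂ = 4.309·10^-21 J.
|ΔE| = |5.808·10^-21 − 4.309·10^-21| = 1.50·10^-21 J = 9.36·10^-3 eV.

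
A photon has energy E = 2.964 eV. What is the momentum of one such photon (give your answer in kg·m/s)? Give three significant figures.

Take c = 2.99792458e8 m/s, 1 eV = 1.602176634e-19 J.
Convert to SI: E = 2.964 eV = 4.7489e-19 J.
Since p = E/c for a photon, p = 1.584e-27 kg·m/s.
So p ≈ 1.58e-27 kg·m/s.

1.58e-27 kg·m/s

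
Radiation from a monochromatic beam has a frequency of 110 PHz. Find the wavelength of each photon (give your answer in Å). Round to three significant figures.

Convert to SI: f = 110 PHz = 1.10e17 Hz.
Since λ = c/f for a photon, λ = 2.725e-9 m.
Converting to Å: λ = 27.25 Å ≈ 27.3 Å.

27.3 Å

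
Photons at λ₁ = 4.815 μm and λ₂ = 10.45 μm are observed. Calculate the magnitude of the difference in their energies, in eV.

Using E = hc/λ: E₁ = 4.1255e-20 J, E₂ = 1.9009e-20 J.
|ΔE| = |4.1255e-20 − 1.9009e-20| = 2.22e-20 J = 0.139 eV.

0.139 eV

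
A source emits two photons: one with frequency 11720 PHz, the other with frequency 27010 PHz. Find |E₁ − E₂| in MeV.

Using E = hf: E₁ = 7.7658 × 10^-15 J, E₂ = 1.7897 × 10^-14 J.
|ΔE| = |7.7658 × 10^-15 − 1.7897 × 10^-14| = 1.01 × 10^-14 J = 0.0632 MeV.

0.0632 MeV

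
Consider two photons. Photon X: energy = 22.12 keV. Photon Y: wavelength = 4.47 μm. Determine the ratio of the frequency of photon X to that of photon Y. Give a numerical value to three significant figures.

7.97e4

f_X = 5.349e18 Hz (from energy = 22.12 keV, via f = E/h).
f_Y = 6.707e13 Hz (from wavelength = 4.47 μm, via f = c/λ).
Ratio = 5.349e18 / 6.707e13 = 7.97e4.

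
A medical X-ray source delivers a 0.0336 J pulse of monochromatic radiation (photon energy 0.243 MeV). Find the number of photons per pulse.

Per-photon energy: E = 3.893 × 10^-14 J (from energy = 0.243 MeV).
N = E_total / E_photon = 0.0336 J / 3.893 × 10^-14 J = 8.63 × 10^11.

8.63 × 10^11 photons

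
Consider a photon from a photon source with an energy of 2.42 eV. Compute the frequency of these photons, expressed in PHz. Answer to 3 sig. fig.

Convert to SI: E = 2.42 eV = 3.8773 × 10^-19 J.
The photon relation is f = E/h, giving f = 5.852 × 10^14 Hz.
Converting to PHz: f = 0.5852 PHz ≈ 0.585 PHz.

0.585 PHz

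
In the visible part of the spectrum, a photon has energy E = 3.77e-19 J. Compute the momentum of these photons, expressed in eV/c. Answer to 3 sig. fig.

2.35 eV/c

Apply p = E/c: p = 1.258e-27 kg·m/s.
Converting to eV/c: p = 2.353 eV/c ≈ 2.35 eV/c.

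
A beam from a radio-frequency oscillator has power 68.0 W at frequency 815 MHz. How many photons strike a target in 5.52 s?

6.95e26 photons

Total energy: E_total = P·t = 68.0 × 5.52 = 375.4 J.
Per-photon energy: E = 5.400e-25 J.
N = E_total / E_photon = 6.95e26.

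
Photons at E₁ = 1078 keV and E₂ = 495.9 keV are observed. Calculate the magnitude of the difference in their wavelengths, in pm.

Using λ = hc/E: λ₁ = 1.1501e-12 m, λ₂ = 2.5002e-12 m.
|Δλ| = |1.1501e-12 − 2.5002e-12| = 1.35e-12 m = 1.35 pm.

1.35 pm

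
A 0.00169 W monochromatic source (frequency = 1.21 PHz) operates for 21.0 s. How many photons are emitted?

Total energy: E_total = P·t = 0.00169 × 21.0 = 0.03549 J.
Per-photon energy: E = 8.018e-19 J.
N = E_total / E_photon = 4.43e16.

4.43e16 photons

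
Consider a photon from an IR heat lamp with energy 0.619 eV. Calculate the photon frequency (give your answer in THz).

(h = 6.62607015 × 10^-34 J·s, 1 eV = 1.602176634 × 10^-19 J.)
First convert: E = 0.619 eV = 9.9175 × 10^-20 J.
Apply f = E/h: f = 1.497 × 10^14 Hz.
Converting to THz: f = 149.7 THz ≈ 150 THz.

150 THz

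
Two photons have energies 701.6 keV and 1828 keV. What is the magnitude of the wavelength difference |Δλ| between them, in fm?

Using λ = hc/E: λ₁ = 1.7672·10^-12 m, λ₂ = 6.7825·10^-13 m.
|Δλ| = |1.7672·10^-12 − 6.7825·10^-13| = 1.09·10^-12 m = 1090 fm.

1090 fm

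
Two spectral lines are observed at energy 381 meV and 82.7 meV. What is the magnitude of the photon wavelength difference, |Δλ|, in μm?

11.7 μm

Using λ = hc/E: λ₁ = 3.254 × 10^-6 m, λ₂ = 1.499 × 10^-5 m.
|Δλ| = |3.254 × 10^-6 − 1.499 × 10^-5| = 1.17 × 10^-5 m = 11.7 μm.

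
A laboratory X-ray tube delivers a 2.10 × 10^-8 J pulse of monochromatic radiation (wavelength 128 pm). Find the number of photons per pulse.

1.35 × 10^7 photons

Per-photon energy: E = 1.552 × 10^-15 J (from wavelength = 128 pm).
N = E_total / E_photon = 2.10 × 10^-8 J / 1.552 × 10^-15 J = 1.35 × 10^7.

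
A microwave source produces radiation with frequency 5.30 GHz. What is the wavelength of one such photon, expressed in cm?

(c = 2.99792458 × 10^8 m/s.)
In SI units: f = 5.30 GHz = 5.30 × 10^9 Hz.
For a photon λ = c/f, so λ = 0.05656 m.
Converting to cm: λ = 5.656 cm ≈ 5.66 cm.

5.66 cm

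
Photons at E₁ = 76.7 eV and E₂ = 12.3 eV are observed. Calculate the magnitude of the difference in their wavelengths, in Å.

846 Å

Using λ = hc/E: λ₁ = 1.616e-8 m, λ₂ = 1.008e-7 m.
|Δλ| = |1.616e-8 − 1.008e-7| = 8.46e-8 m = 846 Å.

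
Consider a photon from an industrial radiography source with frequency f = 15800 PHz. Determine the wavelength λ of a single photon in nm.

First convert: f = 15800 PHz = 1.58·10^19 Hz.
Apply λ = c/f: λ = 1.897·10^-11 m.
Converting to nm: λ = 0.01897 nm ≈ 0.0190 nm.

0.0190 nm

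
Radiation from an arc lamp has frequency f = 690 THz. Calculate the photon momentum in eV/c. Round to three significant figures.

Use h = 6.62607015 × 10^-34 J·s, c = 2.99792458 × 10^8 m/s, 1 eV = 1.602176634 × 10^-19 J.
First convert: f = 690 THz = 6.90 × 10^14 Hz.
The photon relation is p = hf/c, giving p = 1.525 × 10^-27 kg·m/s.
Converting to eV/c: p = 2.854 eV/c ≈ 2.85 eV/c.

2.85 eV/c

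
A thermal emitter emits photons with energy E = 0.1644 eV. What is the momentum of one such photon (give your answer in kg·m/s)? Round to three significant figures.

8.79 × 10^-29 kg·m/s

First convert: E = 0.1644 eV = 2.6340 × 10^-20 J.
Since p = E/c for a photon, p = 8.786 × 10^-29 kg·m/s.
So p ≈ 8.79 × 10^-29 kg·m/s.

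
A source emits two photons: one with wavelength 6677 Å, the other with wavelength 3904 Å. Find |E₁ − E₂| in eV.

Using E = hc/λ: E₁ = 2.9751 × 10^-19 J, E₂ = 5.0882 × 10^-19 J.
|ΔE| = |2.9751 × 10^-19 − 5.0882 × 10^-19| = 2.11 × 10^-19 J = 1.32 eV.

1.32 eV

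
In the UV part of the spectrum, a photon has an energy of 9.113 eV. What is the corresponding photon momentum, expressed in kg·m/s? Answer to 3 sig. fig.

4.87e-27 kg·m/s

Use c = 2.99792458e8 m/s, 1 eV = 1.602176634e-19 J.
First convert: E = 9.113 eV = 1.4601e-18 J.
Since p = E/c for a photon, p = 4.870e-27 kg·m/s.
So p ≈ 4.87e-27 kg·m/s.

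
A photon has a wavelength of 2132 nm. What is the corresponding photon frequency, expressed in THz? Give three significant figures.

Take c = 2.99792458 × 10^8 m/s.
In SI units: λ = 2132 nm = 2.132 × 10^-6 m.
The photon relation is f = c/λ, giving f = 1.406 × 10^14 Hz.
Converting to THz: f = 140.6 THz ≈ 141 THz.

141 THz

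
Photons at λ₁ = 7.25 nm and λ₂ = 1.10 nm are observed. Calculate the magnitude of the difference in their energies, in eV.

956 eV

Using E = hc/λ: E₁ = 2.740e-17 J, E₂ = 1.806e-16 J.
|ΔE| = |2.740e-17 − 1.806e-16| = 1.53e-16 J = 956 eV.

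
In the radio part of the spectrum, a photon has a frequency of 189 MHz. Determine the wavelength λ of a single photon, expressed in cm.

First convert: f = 189 MHz = 1.89e8 Hz.
Apply λ = c/f: λ = 1.586 m.
Converting to cm: λ = 158.6 cm ≈ 159 cm.

159 cm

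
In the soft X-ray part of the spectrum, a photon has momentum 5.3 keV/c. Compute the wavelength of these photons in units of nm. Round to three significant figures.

0.234 nm

Take h = 6.62607015e-34 J·s, c = 2.99792458e8 m/s, 1 eV = 1.602176634e-19 J.
First convert: p = 5.3 keV/c = 2.8325e-24 kg·m/s.
Since λ = h/p for a photon, λ = 2.339e-10 m.
Converting to nm: λ = 0.2339 nm ≈ 0.234 nm.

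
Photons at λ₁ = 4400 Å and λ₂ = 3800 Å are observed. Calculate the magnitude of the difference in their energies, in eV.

Using E = hc/λ: E₁ = 4.515·10^-19 J, E₂ = 5.227·10^-19 J.
|ΔE| = |4.515·10^-19 − 5.227·10^-19| = 7.13·10^-20 J = 0.445 eV.

0.445 eV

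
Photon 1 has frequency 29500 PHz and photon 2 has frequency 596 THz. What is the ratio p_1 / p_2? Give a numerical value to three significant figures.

4.95·10^4

p_1 = 6.520·10^-23 kg·m/s (from frequency = 29500 PHz, via p = hf/c).
p_2 = 1.317·10^-27 kg·m/s (from frequency = 596 THz, via p = hf/c).
Ratio = 6.520·10^-23 / 1.317·10^-27 = 4.95·10^4.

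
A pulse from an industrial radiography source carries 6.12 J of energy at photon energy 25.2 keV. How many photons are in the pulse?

1.52e15 photons

Per-photon energy: E = 4.037e-15 J (from energy = 25.2 keV).
N = E_total / E_photon = 6.12 J / 4.037e-15 J = 1.52e15.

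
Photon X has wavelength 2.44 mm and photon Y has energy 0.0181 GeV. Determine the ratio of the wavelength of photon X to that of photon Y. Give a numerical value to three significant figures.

3.56e10

λ_X = 0.002440 m (from wavelength = 2.44 mm, via λ given directly).
λ_Y = 6.850e-14 m (from energy = 0.0181 GeV, via λ = hc/E).
Ratio = 0.002440 / 6.850e-14 = 3.56e10.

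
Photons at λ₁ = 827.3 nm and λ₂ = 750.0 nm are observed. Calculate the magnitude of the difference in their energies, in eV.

0.154 eV

Using E = hc/λ: E₁ = 2.4011e-19 J, E₂ = 2.6486e-19 J.
|ΔE| = |2.4011e-19 − 2.6486e-19| = 2.47e-20 J = 0.154 eV.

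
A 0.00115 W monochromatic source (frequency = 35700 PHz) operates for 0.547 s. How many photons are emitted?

2.66 × 10^10 photons

Total energy: E_total = P·t = 0.00115 × 0.547 = 6.291 × 10^-4 J.
Per-photon energy: E = 2.366 × 10^-14 J.
N = E_total / E_photon = 2.66 × 10^10.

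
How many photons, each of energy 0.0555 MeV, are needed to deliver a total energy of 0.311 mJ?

3.50 × 10^10 photons

Per-photon energy: E = 8.892 × 10^-15 J (from energy = 0.0555 MeV).
N = E_total / E_photon = 3.11 × 10^-4 J / 8.892 × 10^-15 J = 3.50 × 10^10.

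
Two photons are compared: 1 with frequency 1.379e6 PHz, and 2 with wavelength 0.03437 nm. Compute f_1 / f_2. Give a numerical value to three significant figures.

158

f_1 = 1.379e21 Hz (from frequency = 1.379e6 PHz, via f given directly).
f_2 = 8.723e18 Hz (from wavelength = 0.03437 nm, via f = c/λ).
Ratio = 1.379e21 / 8.723e18 = 158.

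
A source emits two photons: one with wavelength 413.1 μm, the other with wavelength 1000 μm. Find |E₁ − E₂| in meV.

Using E = hc/λ: E₁ = 4.8086 × 10^-22 J, E₂ = 1.9864 × 10^-22 J.
|ΔE| = |4.8086 × 10^-22 − 1.9864 × 10^-22| = 2.82 × 10^-22 J = 1.76 meV.

1.76 meV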